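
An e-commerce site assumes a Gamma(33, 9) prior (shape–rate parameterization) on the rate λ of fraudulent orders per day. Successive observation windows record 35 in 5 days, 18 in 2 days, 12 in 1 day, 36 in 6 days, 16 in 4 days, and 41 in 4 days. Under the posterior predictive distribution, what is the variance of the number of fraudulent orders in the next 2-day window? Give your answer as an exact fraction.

12606/961

Total count: 35 + 18 + 12 + 36 + 16 + 41 = 158.
Total exposure: 5 + 2 + 1 + 6 + 4 + 4 = 22 days.
The Gamma prior is conjugate for the Poisson rate, so λ | data ~ Gamma(33+158, 9+22) = Gamma(191, 31).
The posterior predictive for a window of length T is Negative Binomial with variance T·α'·(β'+T)/β'² = 2·191·33/961 = 12606/961.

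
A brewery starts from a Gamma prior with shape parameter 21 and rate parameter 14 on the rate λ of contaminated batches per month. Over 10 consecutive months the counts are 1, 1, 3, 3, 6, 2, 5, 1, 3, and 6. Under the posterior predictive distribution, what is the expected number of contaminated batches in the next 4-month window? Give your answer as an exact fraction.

26/3

Total count: 1 + 1 + 3 + 3 + 6 + 2 + 5 + 1 + 3 + 6 = 31.
Total exposure: 10 months.
By Gamma–Poisson conjugacy, the posterior is Gamma(α + Σx, β + Σt) = Gamma(21 + 31, 14 + 10) = Gamma(52, 24).
Predictive mean over a 4-month window = T·E[λ|data] = 4·52/24 = 26/3.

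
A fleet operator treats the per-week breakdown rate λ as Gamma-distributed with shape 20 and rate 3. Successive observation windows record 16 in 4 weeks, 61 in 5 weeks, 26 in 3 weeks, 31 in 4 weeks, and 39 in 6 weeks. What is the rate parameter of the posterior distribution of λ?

25

Total count: 16 + 61 + 26 + 31 + 39 = 173.
Total exposure: 4 + 5 + 3 + 4 + 6 = 22 weeks.
By Gamma–Poisson conjugacy, the posterior is Gamma(α + Σx, β + Σt) = Gamma(20 + 173, 3 + 22) = Gamma(193, 25).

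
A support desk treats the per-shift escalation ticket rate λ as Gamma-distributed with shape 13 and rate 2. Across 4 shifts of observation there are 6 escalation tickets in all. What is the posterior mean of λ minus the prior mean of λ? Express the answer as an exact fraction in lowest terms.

-10/3

Total count 6 over total exposure 4 shifts.
Conjugate update: add total count to the shape and total exposure to the rate, giving Gamma(19, 6).
Posterior mean = 19/6 = 19/6; prior mean = 13/2 = 13/2. Difference = 19/6 − 13/2 = -10/3.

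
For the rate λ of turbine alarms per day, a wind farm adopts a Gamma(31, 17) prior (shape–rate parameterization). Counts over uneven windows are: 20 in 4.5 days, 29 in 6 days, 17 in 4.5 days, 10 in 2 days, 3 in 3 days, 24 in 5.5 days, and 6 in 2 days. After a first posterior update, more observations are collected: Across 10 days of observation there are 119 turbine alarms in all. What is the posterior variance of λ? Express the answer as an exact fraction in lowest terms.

1036/11881

Total count: 20 + 29 + 17 + 10 + 3 + 24 + 6 = 109.
Total exposure: 4.5 + 6 + 4.5 + 2 + 3 + 5.5 + 2 = 27.5 days.
After the first batch: Gamma(31 + 109, 17 + 27.5) = Gamma(140, 89/2).
Total count 119 over total exposure 10 days.
After the second batch: Gamma(140 + 119, 89/2 + 10) = Gamma(259, 109/2).
Posterior variance = α'/β'² = 259/(11881/4) = 1036/11881.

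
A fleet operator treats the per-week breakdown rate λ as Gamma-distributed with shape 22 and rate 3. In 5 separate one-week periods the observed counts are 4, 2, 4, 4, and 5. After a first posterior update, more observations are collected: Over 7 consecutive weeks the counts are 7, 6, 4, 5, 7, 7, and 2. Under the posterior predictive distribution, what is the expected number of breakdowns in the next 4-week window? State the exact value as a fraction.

316/15

Total count: 4 + 2 + 4 + 4 + 5 = 19.
Total exposure: 5 weeks.
After the first batch: Gamma(22 + 19, 3 + 5) = Gamma(41, 8).
Total count: 7 + 6 + 4 + 5 + 7 + 7 + 2 = 38.
Total exposure: 7 weeks.
After the second batch: Gamma(41 + 38, 8 + 7) = Gamma(79, 15).
Predictive mean over a 4-week window = T·E[λ|data] = 4·79/15 = 316/15.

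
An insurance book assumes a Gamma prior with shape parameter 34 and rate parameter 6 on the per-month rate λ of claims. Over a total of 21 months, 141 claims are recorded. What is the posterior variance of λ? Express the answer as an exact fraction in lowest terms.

Total count 141 over total exposure 21 months.
The Gamma prior is conjugate for the Poisson rate, so λ | data ~ Gamma(34+141, 6+21) = Gamma(175, 27).
Posterior variance = α'/β'² = 175/729.

175/729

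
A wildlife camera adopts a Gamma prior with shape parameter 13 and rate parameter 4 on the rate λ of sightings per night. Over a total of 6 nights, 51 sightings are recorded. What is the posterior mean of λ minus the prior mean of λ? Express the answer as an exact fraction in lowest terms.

63/20

Total count 51 over total exposure 6 nights.
Gamma(α, β) with Poisson data over total exposure Σt gives posterior Gamma(α+Σx, β+Σt) = Gamma(64, 10).
Posterior mean = 64/10 = 32/5; prior mean = 13/4 = 13/4. Difference = 32/5 − 13/4 = 63/20.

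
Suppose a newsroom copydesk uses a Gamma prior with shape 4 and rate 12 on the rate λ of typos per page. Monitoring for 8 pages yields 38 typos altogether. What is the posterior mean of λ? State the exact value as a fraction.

21/10

Total count 38 over total exposure 8 pages.
Gamma(α, β) with Poisson data over total exposure Σt gives posterior Gamma(α+Σx, β+Σt) = Gamma(42, 20).
Posterior mean = α'/β' = 42/20 = 21/10.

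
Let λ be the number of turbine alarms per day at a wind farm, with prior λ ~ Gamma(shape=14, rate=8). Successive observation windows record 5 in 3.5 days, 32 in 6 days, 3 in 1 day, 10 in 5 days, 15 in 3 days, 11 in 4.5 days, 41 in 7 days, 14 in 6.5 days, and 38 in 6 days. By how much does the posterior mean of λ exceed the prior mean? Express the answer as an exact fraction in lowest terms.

757/404

Total count: 5 + 32 + 3 + 10 + 15 + 11 + 41 + 14 + 38 = 169.
Total exposure: 3.5 + 6 + 1 + 5 + 3 + 4.5 + 7 + 6.5 + 6 = 42.5 days.
Posterior: α' = 14 + 169 = 183, β' = 8 + 42.5 = 101/2.
Posterior mean = 183/(101/2) = 366/101; prior mean = 14/8 = 7/4. Difference = 366/101 − 7/4 = 757/404.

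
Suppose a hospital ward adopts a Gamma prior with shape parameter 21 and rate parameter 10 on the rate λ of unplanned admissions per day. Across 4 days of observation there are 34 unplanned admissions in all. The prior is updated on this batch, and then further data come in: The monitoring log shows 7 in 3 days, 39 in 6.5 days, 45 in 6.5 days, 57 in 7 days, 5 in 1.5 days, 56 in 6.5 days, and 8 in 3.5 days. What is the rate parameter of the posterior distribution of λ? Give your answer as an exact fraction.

97/2

Total count 34 over total exposure 4 days.
After the first batch: Gamma(21 + 34, 10 + 4) = Gamma(55, 14).
Total count: 7 + 39 + 45 + 57 + 5 + 56 + 8 = 217.
Total exposure: 3 + 6.5 + 6.5 + 7 + 1.5 + 6.5 + 3.5 = 34.5 days.
After the second batch: Gamma(55 + 217, 14 + 34.5) = Gamma(272, 97/2).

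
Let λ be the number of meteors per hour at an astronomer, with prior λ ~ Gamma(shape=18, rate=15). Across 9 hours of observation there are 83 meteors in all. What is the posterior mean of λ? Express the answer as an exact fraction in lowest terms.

101/24

Total count 83 over total exposure 9 hours.
Conjugate update: add total count to the shape and total exposure to the rate, giving Gamma(101, 24).
Posterior mean = α'/β' = 101/24.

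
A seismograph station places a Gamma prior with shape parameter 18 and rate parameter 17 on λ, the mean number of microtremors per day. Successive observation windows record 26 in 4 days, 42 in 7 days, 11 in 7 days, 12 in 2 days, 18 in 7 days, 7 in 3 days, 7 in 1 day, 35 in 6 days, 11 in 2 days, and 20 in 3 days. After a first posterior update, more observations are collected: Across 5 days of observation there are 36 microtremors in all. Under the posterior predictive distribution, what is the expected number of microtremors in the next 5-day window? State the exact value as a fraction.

1215/64

Total count: 26 + 42 + 11 + 12 + 18 + 7 + 7 + 35 + 11 + 20 = 189.
Total exposure: 4 + 7 + 7 + 2 + 7 + 3 + 1 + 6 + 2 + 3 = 42 days.
After the first batch: Gamma(18 + 189, 17 + 42) = Gamma(207, 59).
Total count 36 over total exposure 5 days.
After the second batch: Gamma(207 + 36, 59 + 5) = Gamma(243, 64).
Predictive mean over a 5-day window = T·E[λ|data] = 5·243/64 = 1215/64.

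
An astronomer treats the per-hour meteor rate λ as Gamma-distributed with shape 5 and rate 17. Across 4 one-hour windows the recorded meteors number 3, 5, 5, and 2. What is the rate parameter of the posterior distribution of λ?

21

Total count: 3 + 5 + 5 + 2 = 15.
Total exposure: 4 hours.
By Gamma–Poisson conjugacy, the posterior is Gamma(α + Σx, β + Σt) = Gamma(5 + 15, 17 + 4) = Gamma(20, 21).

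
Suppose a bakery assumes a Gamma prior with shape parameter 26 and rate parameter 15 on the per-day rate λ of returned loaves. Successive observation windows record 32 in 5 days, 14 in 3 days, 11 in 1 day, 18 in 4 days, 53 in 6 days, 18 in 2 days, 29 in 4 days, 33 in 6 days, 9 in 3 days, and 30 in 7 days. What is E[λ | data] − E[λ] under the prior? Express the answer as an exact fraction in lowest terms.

377/120

Total count: 32 + 14 + 11 + 18 + 53 + 18 + 29 + 33 + 9 + 30 = 247.
Total exposure: 5 + 3 + 1 + 4 + 6 + 2 + 4 + 6 + 3 + 7 = 41 days.
The Gamma prior is conjugate for the Poisson rate, so λ | data ~ Gamma(26+247, 15+41) = Gamma(273, 56).
Posterior mean = 273/56 = 39/8; prior mean = 26/15 = 26/15. Difference = 39/8 − 26/15 = 377/120.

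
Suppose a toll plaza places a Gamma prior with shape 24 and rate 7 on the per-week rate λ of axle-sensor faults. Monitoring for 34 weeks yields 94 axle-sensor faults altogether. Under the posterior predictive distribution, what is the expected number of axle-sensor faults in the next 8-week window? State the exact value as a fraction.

944/41

Total count 94 over total exposure 34 weeks.
Conjugate update: add total count to the shape and total exposure to the rate, giving Gamma(118, 41).
Predictive mean over an 8-week window = T·E[λ|data] = 8·118/41 = 944/41.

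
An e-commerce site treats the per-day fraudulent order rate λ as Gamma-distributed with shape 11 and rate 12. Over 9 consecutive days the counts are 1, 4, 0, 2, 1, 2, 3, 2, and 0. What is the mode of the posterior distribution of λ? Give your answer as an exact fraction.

Total count: 1 + 4 + 0 + 2 + 1 + 2 + 3 + 2 + 0 = 15.
Total exposure: 9 days.
The Gamma prior is conjugate for the Poisson rate, so λ | data ~ Gamma(11+15, 12+9) = Gamma(26, 21).
Posterior mode = (α'−1)/β' = 25/21.

25/21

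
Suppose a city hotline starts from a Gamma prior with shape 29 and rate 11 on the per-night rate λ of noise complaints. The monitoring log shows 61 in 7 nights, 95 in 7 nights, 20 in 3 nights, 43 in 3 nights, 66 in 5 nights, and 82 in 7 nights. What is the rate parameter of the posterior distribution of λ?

Total count: 61 + 95 + 20 + 43 + 66 + 82 = 367.
Total exposure: 7 + 7 + 3 + 3 + 5 + 7 = 32 nights.
By Gamma–Poisson conjugacy, the posterior is Gamma(α + Σx, β + Σt) = Gamma(29 + 367, 11 + 32) = Gamma(396, 43).

43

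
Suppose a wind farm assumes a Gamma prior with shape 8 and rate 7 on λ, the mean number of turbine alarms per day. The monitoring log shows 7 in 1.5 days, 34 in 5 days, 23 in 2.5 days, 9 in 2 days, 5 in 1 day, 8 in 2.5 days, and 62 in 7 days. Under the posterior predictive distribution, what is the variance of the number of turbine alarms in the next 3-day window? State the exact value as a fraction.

6552/361

Total count: 7 + 34 + 23 + 9 + 5 + 8 + 62 = 148.
Total exposure: 1.5 + 5 + 2.5 + 2 + 1 + 2.5 + 7 = 21.5 days.
By Gamma–Poisson conjugacy, the posterior is Gamma(α + Σx, β + Σt) = Gamma(8 + 148, 7 + 21.5) = Gamma(156, 57/2).
The posterior predictive for a window of length T is Negative Binomial with variance T·α'·(β'+T)/β'² = 3·156·(63/2)/(3249/4) = 6552/361.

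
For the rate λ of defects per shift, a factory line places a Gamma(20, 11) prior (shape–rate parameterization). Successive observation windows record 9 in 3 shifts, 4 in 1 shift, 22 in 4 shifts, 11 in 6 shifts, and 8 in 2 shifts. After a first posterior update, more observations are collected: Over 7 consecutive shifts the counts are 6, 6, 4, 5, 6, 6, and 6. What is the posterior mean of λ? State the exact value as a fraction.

113/34

Total count: 9 + 4 + 22 + 11 + 8 = 54.
Total exposure: 3 + 1 + 4 + 6 + 2 = 16 shifts.
After the first batch: Gamma(20 + 54, 11 + 16) = Gamma(74, 27).
Total count: 6 + 6 + 4 + 5 + 6 + 6 + 6 = 39.
Total exposure: 7 shifts.
After the second batch: Gamma(74 + 39, 27 + 7) = Gamma(113, 34).
Posterior mean = α'/β' = 113/34.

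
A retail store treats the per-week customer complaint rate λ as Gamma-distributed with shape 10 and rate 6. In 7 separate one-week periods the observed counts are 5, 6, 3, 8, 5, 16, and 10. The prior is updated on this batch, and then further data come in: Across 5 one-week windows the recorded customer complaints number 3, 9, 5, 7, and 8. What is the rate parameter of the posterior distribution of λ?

Total count: 5 + 6 + 3 + 8 + 5 + 16 + 10 = 53.
Total exposure: 7 weeks.
After the first batch: Gamma(10 + 53, 6 + 7) = Gamma(63, 13).
Total count: 3 + 9 + 5 + 7 + 8 = 32.
Total exposure: 5 weeks.
After the second batch: Gamma(63 + 32, 13 + 5) = Gamma(95, 18).

18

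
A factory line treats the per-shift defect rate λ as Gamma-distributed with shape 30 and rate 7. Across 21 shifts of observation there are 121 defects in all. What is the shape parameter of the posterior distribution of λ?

Total count 121 over total exposure 21 shifts.
The Gamma prior is conjugate for the Poisson rate, so λ | data ~ Gamma(30+121, 7+21) = Gamma(151, 28).

151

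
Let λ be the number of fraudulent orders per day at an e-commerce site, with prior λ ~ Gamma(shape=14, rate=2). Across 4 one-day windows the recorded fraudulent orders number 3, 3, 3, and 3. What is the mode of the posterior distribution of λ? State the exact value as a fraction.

25/6

Total count: 3 + 3 + 3 + 3 = 12.
Total exposure: 4 days.
By Gamma–Poisson conjugacy, the posterior is Gamma(α + Σx, β + Σt) = Gamma(14 + 12, 2 + 4) = Gamma(26, 6).
Posterior mode = (α'−1)/β' = 25/6.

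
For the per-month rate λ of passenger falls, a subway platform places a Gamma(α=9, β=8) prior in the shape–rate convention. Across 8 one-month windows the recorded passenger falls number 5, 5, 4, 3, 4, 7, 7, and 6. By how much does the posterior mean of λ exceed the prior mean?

2

Total count: 5 + 5 + 4 + 3 + 4 + 7 + 7 + 6 = 41.
Total exposure: 8 months.
Gamma(α, β) with Poisson data over total exposure Σt gives posterior Gamma(α+Σx, β+Σt) = Gamma(50, 16).
Posterior mean = 50/16 = 25/8; prior mean = 9/8 = 9/8. Difference = 25/8 − 9/8 = 2.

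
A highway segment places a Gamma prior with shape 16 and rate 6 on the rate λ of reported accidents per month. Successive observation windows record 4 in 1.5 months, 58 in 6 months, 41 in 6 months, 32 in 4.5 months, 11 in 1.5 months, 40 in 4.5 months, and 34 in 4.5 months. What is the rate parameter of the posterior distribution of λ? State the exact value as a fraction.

69/2

Total count: 4 + 58 + 41 + 32 + 11 + 40 + 34 = 220.
Total exposure: 1.5 + 6 + 6 + 4.5 + 1.5 + 4.5 + 4.5 = 28.5 months.
The Gamma prior is conjugate for the Poisson rate, so λ | data ~ Gamma(16+220, 6+28.5) = Gamma(236, 69/2).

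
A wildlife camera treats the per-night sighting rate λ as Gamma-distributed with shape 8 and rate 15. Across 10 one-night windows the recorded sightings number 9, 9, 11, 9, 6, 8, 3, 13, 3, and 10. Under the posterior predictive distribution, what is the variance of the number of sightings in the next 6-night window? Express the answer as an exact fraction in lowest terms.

16554/625

Total count: 9 + 9 + 11 + 9 + 6 + 8 + 3 + 13 + 3 + 10 = 81.
Total exposure: 10 nights.
Posterior: α' = 8 + 81 = 89, β' = 15 + 10 = 25.
The posterior predictive for a window of length T is Negative Binomial with variance T·α'·(β'+T)/β'² = 6·89·31/625 = 16554/625.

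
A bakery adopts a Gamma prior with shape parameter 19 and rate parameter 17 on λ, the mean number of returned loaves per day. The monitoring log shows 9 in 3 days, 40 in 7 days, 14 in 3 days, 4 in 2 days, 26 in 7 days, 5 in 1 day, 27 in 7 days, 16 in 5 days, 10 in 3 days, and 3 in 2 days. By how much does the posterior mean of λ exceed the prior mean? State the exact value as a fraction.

Total count: 9 + 40 + 14 + 4 + 26 + 5 + 27 + 16 + 10 + 3 = 154.
Total exposure: 3 + 7 + 3 + 2 + 7 + 1 + 7 + 5 + 3 + 2 = 40 days.
Gamma(α, β) with Poisson data over total exposure Σt gives posterior Gamma(α+Σx, β+Σt) = Gamma(173, 57).
Posterior mean = 173/57 = 173/57; prior mean = 19/17 = 19/17. Difference = 173/57 − 19/17 = 1858/969.

1858/969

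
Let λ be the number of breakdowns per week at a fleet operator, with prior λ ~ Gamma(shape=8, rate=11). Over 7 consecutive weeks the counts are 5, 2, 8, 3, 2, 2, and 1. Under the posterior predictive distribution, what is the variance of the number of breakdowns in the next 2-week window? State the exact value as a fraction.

310/81

Total count: 5 + 2 + 8 + 3 + 2 + 2 + 1 = 23.
Total exposure: 7 weeks.
Gamma(α, β) with Poisson data over total exposure Σt gives posterior Gamma(α+Σx, β+Σt) = Gamma(31, 18).
The posterior predictive for a window of length T is Negative Binomial with variance T·α'·(β'+T)/β'² = 2·31·20/324 = 310/81.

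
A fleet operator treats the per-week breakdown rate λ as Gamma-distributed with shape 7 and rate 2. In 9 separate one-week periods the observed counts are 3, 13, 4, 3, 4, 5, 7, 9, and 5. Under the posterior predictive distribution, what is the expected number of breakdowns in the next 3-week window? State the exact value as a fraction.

180/11

Total count: 3 + 13 + 4 + 3 + 4 + 5 + 7 + 9 + 5 = 53.
Total exposure: 9 weeks.
Gamma(α, β) with Poisson data over total exposure Σt gives posterior Gamma(α+Σx, β+Σt) = Gamma(60, 11).
Predictive mean over a 3-week window = T·E[λ|data] = 3·60/11 = 180/11.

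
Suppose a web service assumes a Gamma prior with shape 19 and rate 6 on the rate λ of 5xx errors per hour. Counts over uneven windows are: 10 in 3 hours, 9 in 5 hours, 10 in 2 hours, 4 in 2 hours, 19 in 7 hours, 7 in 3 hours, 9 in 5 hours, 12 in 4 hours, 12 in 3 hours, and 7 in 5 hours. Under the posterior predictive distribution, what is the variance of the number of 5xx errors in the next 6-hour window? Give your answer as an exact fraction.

4012/225

Total count: 10 + 9 + 10 + 4 + 19 + 7 + 9 + 12 + 12 + 7 = 99.
Total exposure: 3 + 5 + 2 + 2 + 7 + 3 + 5 + 4 + 3 + 5 = 39 hours.
The Gamma prior is conjugate for the Poisson rate, so λ | data ~ Gamma(19+99, 6+39) = Gamma(118, 45).
The posterior predictive for a window of length T is Negative Binomial with variance T·α'·(β'+T)/β'² = 6·118·51/2025 = 4012/225.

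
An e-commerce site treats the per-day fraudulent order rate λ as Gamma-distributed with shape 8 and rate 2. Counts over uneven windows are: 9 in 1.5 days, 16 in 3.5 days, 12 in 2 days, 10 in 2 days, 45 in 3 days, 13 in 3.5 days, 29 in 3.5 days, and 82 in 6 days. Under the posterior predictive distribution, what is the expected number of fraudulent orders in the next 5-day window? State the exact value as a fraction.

1120/27

Total count: 9 + 16 + 12 + 10 + 45 + 13 + 29 + 82 = 216.
Total exposure: 1.5 + 3.5 + 2 + 2 + 3 + 3.5 + 3.5 + 6 = 25 days.
By Gamma–Poisson conjugacy, the posterior is Gamma(α + Σx, β + Σt) = Gamma(8 + 216, 2 + 25) = Gamma(224, 27).
Predictive mean over a 5-day window = T·E[λ|data] = 5·224/27 = 1120/27.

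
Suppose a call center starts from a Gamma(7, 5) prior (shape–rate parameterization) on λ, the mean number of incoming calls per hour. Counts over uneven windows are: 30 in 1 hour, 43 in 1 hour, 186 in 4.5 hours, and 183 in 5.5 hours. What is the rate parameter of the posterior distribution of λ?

17

Total count: 30 + 43 + 186 + 183 = 442.
Total exposure: 1 + 1 + 4.5 + 5.5 = 12 hours.
Conjugate update: add total count to the shape and total exposure to the rate, giving Gamma(449, 17).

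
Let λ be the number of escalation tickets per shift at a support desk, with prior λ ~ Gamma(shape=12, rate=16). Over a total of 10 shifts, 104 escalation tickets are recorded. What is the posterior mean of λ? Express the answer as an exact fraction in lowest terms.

Total count 104 over total exposure 10 shifts.
Gamma(α, β) with Poisson data over total exposure Σt gives posterior Gamma(α+Σx, β+Σt) = Gamma(116, 26).
Posterior mean = α'/β' = 116/26 = 58/13.

58/13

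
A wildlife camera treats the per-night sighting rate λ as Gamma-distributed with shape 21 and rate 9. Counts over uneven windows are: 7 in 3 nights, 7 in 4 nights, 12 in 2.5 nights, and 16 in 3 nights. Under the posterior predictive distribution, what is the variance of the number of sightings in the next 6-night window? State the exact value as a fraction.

Total count: 7 + 7 + 12 + 16 = 42.
Total exposure: 3 + 4 + 2.5 + 3 = 12.5 nights.
Conjugate update: add total count to the shape and total exposure to the rate, giving Gamma(63, 43/2).
The posterior predictive for a window of length T is Negative Binomial with variance T·α'·(β'+T)/β'² = 6·63·(55/2)/(1849/4) = 41580/1849.

41580/1849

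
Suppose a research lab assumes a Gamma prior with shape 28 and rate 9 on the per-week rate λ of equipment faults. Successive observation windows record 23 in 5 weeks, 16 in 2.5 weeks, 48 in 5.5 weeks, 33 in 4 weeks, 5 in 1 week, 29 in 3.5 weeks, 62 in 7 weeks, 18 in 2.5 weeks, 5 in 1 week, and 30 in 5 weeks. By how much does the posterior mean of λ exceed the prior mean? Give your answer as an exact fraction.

Total count: 23 + 16 + 48 + 33 + 5 + 29 + 62 + 18 + 5 + 30 = 269.
Total exposure: 5 + 2.5 + 5.5 + 4 + 1 + 3.5 + 7 + 2.5 + 1 + 5 = 37 weeks.
By Gamma–Poisson conjugacy, the posterior is Gamma(α + Σx, β + Σt) = Gamma(28 + 269, 9 + 37) = Gamma(297, 46).
Posterior mean = 297/46 = 297/46; prior mean = 28/9 = 28/9. Difference = 297/46 − 28/9 = 1385/414.

1385/414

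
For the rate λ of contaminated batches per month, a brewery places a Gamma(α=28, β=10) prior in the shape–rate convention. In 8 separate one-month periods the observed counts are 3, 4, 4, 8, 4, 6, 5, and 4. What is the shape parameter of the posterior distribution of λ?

Total count: 3 + 4 + 4 + 8 + 4 + 6 + 5 + 4 = 38.
Total exposure: 8 months.
Posterior: α' = 28 + 38 = 66, β' = 10 + 8 = 18.

66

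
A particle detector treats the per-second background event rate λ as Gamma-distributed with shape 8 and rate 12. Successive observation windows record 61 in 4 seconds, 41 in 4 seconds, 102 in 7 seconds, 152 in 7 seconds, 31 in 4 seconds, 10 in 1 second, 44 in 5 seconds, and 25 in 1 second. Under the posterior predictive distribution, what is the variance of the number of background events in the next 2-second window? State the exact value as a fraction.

14852/675

Total count: 61 + 41 + 102 + 152 + 31 + 10 + 44 + 25 = 466.
Total exposure: 4 + 4 + 7 + 7 + 4 + 1 + 5 + 1 = 33 seconds.
The Gamma prior is conjugate for the Poisson rate, so λ | data ~ Gamma(8+466, 12+33) = Gamma(474, 45).
The posterior predictive for a window of length T is Negative Binomial with variance T·α'·(β'+T)/β'² = 2·474·47/2025 = 14852/675.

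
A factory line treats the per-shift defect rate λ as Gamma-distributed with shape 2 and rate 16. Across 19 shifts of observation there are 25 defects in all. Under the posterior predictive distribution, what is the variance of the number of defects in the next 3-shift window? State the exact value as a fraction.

3078/1225

Total count 25 over total exposure 19 shifts.
The Gamma prior is conjugate for the Poisson rate, so λ | data ~ Gamma(2+25, 16+19) = Gamma(27, 35).
The posterior predictive for a window of length T is Negative Binomial with variance T·α'·(β'+T)/β'² = 3·27·38/1225 = 3078/1225.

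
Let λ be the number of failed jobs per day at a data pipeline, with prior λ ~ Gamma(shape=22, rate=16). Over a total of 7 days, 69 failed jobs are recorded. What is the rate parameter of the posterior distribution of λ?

Total count 69 over total exposure 7 days.
By Gamma–Poisson conjugacy, the posterior is Gamma(α + Σx, β + Σt) = Gamma(22 + 69, 16 + 7) = Gamma(91, 23).

23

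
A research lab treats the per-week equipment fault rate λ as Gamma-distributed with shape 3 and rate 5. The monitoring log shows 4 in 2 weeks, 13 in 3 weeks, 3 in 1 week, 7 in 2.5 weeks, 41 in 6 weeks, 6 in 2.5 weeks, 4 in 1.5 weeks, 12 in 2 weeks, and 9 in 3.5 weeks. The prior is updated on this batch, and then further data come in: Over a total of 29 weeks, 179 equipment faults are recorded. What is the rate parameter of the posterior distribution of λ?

Total count: 4 + 13 + 3 + 7 + 41 + 6 + 4 + 12 + 9 = 99.
Total exposure: 2 + 3 + 1 + 2.5 + 6 + 2.5 + 1.5 + 2 + 3.5 = 24 weeks.
After the first batch: Gamma(3 + 99, 5 + 24) = Gamma(102, 29).
Total count 179 over total exposure 29 weeks.
After the second batch: Gamma(102 + 179, 29 + 29) = Gamma(281, 58).

58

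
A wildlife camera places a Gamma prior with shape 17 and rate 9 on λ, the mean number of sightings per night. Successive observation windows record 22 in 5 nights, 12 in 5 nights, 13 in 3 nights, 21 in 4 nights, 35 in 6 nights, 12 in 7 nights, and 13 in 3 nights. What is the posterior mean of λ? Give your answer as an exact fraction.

Total count: 22 + 12 + 13 + 21 + 35 + 12 + 13 = 128.
Total exposure: 5 + 5 + 3 + 4 + 6 + 7 + 3 = 33 nights.
Gamma(α, β) with Poisson data over total exposure Σt gives posterior Gamma(α+Σx, β+Σt) = Gamma(145, 42).
Posterior mean = α'/β' = 145/42.

145/42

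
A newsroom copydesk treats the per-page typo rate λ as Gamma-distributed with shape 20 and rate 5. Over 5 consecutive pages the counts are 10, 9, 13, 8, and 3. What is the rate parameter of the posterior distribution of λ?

10

Total count: 10 + 9 + 13 + 8 + 3 = 43.
Total exposure: 5 pages.
Conjugate update: add total count to the shape and total exposure to the rate, giving Gamma(63, 10).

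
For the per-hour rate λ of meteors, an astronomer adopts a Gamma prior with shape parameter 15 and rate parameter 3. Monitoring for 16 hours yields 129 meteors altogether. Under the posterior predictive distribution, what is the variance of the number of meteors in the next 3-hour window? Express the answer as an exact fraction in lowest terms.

9504/361

Total count 129 over total exposure 16 hours.
Posterior: α' = 15 + 129 = 144, β' = 3 + 16 = 19.
The posterior predictive for a window of length T is Negative Binomial with variance T·α'·(β'+T)/β'² = 3·144·22/361 = 9504/361.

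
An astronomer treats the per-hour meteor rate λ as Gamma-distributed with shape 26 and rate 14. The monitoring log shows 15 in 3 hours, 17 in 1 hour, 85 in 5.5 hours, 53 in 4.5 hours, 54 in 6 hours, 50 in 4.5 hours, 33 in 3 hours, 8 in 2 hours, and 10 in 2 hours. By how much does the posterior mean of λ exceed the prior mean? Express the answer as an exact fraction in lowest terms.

41/7

Total count: 15 + 17 + 85 + 53 + 54 + 50 + 33 + 8 + 10 = 325.
Total exposure: 3 + 1 + 5.5 + 4.5 + 6 + 4.5 + 3 + 2 + 2 = 31.5 hours.
Gamma(α, β) with Poisson data over total exposure Σt gives posterior Gamma(α+Σx, β+Σt) = Gamma(351, 91/2).
Posterior mean = 351/(91/2) = 54/7; prior mean = 26/14 = 13/7. Difference = 54/7 − 13/7 = 41/7.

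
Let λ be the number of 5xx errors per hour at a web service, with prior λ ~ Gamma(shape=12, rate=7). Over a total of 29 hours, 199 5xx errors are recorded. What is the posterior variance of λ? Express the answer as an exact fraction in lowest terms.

211/1296

Total count 199 over total exposure 29 hours.
By Gamma–Poisson conjugacy, the posterior is Gamma(α + Σx, β + Σt) = Gamma(12 + 199, 7 + 29) = Gamma(211, 36).
Posterior variance = α'/β'² = 211/1296.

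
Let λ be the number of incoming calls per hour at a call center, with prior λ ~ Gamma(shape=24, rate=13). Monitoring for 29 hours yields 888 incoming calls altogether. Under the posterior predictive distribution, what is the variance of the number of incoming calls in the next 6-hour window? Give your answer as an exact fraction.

Total count 888 over total exposure 29 hours.
Posterior: α' = 24 + 888 = 912, β' = 13 + 29 = 42.
The posterior predictive for a window of length T is Negative Binomial with variance T·α'·(β'+T)/β'² = 6·912·48/1764 = 7296/49.

7296/49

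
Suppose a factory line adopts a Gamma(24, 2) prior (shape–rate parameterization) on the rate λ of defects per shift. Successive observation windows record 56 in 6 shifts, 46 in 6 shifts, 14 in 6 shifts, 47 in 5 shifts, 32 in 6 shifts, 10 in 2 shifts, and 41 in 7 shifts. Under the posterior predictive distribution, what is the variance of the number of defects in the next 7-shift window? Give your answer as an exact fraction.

Total count: 56 + 46 + 14 + 47 + 32 + 10 + 41 = 246.
Total exposure: 6 + 6 + 6 + 5 + 6 + 2 + 7 = 38 shifts.
Gamma(α, β) with Poisson data over total exposure Σt gives posterior Gamma(α+Σx, β+Σt) = Gamma(270, 40).
The posterior predictive for a window of length T is Negative Binomial with variance T·α'·(β'+T)/β'² = 7·270·47/1600 = 8883/160.

8883/160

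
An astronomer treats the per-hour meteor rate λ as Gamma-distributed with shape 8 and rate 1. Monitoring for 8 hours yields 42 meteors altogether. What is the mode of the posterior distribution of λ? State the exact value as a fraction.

49/9

Total count 42 over total exposure 8 hours.
The Gamma prior is conjugate for the Poisson rate, so λ | data ~ Gamma(8+42, 1+8) = Gamma(50, 9).
Posterior mode = (α'−1)/β' = 49/9.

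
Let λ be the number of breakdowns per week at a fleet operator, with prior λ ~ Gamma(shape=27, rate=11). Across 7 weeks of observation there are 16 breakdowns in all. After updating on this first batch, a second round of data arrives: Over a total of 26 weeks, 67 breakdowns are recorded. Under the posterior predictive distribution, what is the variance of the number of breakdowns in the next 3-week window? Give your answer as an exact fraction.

Total count 16 over total exposure 7 weeks.
After the first batch: Gamma(27 + 16, 11 + 7) = Gamma(43, 18).
Total count 67 over total exposure 26 weeks.
After the second batch: Gamma(43 + 67, 18 + 26) = Gamma(110, 44).
The posterior predictive for a window of length T is Negative Binomial with variance T·α'·(β'+T)/β'² = 3·110·47/1936 = 705/88.

705/88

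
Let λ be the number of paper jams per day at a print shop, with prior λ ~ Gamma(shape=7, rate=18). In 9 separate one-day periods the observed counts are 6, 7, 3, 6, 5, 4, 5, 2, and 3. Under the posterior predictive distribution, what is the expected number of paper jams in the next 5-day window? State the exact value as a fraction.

80/9

Total count: 6 + 7 + 3 + 6 + 5 + 4 + 5 + 2 + 3 = 41.
Total exposure: 9 days.
Gamma(α, β) with Poisson data over total exposure Σt gives posterior Gamma(α+Σx, β+Σt) = Gamma(48, 27).
Predictive mean over a 5-day window = T·E[λ|data] = 5·48/27 = 80/9.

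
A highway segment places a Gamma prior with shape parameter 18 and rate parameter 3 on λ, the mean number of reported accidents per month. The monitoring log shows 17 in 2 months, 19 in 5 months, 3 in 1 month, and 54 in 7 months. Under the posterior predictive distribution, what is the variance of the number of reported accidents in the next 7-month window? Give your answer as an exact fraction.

6475/108

Total count: 17 + 19 + 3 + 54 = 93.
Total exposure: 2 + 5 + 1 + 7 = 15 months.
Gamma(α, β) with Poisson data over total exposure Σt gives posterior Gamma(α+Σx, β+Σt) = Gamma(111, 18).
The posterior predictive for a window of length T is Negative Binomial with variance T·α'·(β'+T)/β'² = 7·111·25/324 = 6475/108.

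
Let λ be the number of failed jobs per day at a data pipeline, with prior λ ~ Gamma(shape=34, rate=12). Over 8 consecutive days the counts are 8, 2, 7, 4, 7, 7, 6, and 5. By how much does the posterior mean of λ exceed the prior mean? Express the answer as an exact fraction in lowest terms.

7/6

Total count: 8 + 2 + 7 + 4 + 7 + 7 + 6 + 5 = 46.
Total exposure: 8 days.
The Gamma prior is conjugate for the Poisson rate, so λ | data ~ Gamma(34+46, 12+8) = Gamma(80, 20).
Posterior mean = 80/20 = 4; prior mean = 34/12 = 17/6. Difference = 4 − 17/6 = 7/6.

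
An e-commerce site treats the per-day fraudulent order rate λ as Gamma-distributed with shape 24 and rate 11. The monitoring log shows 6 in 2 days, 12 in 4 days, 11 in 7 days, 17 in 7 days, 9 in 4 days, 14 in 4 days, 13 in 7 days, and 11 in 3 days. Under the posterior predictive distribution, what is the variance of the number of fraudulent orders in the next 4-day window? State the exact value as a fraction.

Total count: 6 + 12 + 11 + 17 + 9 + 14 + 13 + 11 = 93.
Total exposure: 2 + 4 + 7 + 7 + 4 + 4 + 7 + 3 = 38 days.
The Gamma prior is conjugate for the Poisson rate, so λ | data ~ Gamma(24+93, 11+38) = Gamma(117, 49).
The posterior predictive for a window of length T is Negative Binomial with variance T·α'·(β'+T)/β'² = 4·117·53/2401 = 24804/2401.

24804/2401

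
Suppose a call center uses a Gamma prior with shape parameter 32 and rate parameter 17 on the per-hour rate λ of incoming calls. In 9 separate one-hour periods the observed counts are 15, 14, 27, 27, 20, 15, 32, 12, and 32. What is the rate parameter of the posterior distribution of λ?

Total count: 15 + 14 + 27 + 27 + 20 + 15 + 32 + 12 + 32 = 194.
Total exposure: 9 hours.
Posterior: α' = 32 + 194 = 226, β' = 17 + 9 = 26.

26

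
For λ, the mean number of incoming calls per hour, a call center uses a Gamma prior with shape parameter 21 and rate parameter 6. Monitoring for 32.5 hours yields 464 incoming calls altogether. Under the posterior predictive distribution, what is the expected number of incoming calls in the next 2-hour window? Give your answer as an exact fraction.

Total count 464 over total exposure 32.5 hours.
Conjugate update: add total count to the shape and total exposure to the rate, giving Gamma(485, 77/2).
Predictive mean over a 2-hour window = T·E[λ|data] = 2·485/(77/2) = 1940/77.

1940/77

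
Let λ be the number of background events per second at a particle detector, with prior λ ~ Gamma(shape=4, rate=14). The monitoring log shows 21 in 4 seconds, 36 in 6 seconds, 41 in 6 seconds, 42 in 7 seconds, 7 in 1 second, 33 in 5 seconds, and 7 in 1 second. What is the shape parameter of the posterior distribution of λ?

Total count: 21 + 36 + 41 + 42 + 7 + 33 + 7 = 187.
Total exposure: 4 + 6 + 6 + 7 + 1 + 5 + 1 = 30 seconds.
Posterior: α' = 4 + 187 = 191, β' = 14 + 30 = 44.

191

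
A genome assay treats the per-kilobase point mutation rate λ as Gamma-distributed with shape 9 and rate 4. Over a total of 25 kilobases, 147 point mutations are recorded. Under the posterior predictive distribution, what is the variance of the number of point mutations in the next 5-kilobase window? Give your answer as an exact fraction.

Total count 147 over total exposure 25 kilobases.
Posterior: α' = 9 + 147 = 156, β' = 4 + 25 = 29.
The posterior predictive for a window of length T is Negative Binomial with variance T·α'·(β'+T)/β'² = 5·156·34/841 = 26520/841.

26520/841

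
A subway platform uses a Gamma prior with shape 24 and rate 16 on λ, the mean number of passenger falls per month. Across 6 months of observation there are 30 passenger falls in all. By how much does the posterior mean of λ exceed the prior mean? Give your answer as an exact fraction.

21/22

Total count 30 over total exposure 6 months.
The Gamma prior is conjugate for the Poisson rate, so λ | data ~ Gamma(24+30, 16+6) = Gamma(54, 22).
Posterior mean = 54/22 = 27/11; prior mean = 24/16 = 3/2. Difference = 27/11 − 3/2 = 21/22.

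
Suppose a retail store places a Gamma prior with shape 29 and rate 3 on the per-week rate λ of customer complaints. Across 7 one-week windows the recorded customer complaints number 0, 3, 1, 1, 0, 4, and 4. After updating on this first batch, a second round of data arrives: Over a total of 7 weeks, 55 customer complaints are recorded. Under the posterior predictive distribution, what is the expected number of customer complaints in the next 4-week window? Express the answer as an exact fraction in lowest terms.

388/17

Total count: 0 + 3 + 1 + 1 + 0 + 4 + 4 = 13.
Total exposure: 7 weeks.
After the first batch: Gamma(29 + 13, 3 + 7) = Gamma(42, 10).
Total count 55 over total exposure 7 weeks.
After the second batch: Gamma(42 + 55, 10 + 7) = Gamma(97, 17).
Predictive mean over a 4-week window = T·E[λ|data] = 4·97/17 = 388/17.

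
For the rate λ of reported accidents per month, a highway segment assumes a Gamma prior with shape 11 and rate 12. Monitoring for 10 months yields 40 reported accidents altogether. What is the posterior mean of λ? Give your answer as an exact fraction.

51/22

Total count 40 over total exposure 10 months.
The Gamma prior is conjugate for the Poisson rate, so λ | data ~ Gamma(11+40, 12+10) = Gamma(51, 22).
Posterior mean = α'/β' = 51/22.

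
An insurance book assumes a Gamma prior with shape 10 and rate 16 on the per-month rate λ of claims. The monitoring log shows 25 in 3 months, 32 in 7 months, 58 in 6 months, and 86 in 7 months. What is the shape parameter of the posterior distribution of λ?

Total count: 25 + 32 + 58 + 86 = 201.
Total exposure: 3 + 7 + 6 + 7 = 23 months.
By Gamma–Poisson conjugacy, the posterior is Gamma(α + Σx, β + Σt) = Gamma(10 + 201, 16 + 23) = Gamma(211, 39).

211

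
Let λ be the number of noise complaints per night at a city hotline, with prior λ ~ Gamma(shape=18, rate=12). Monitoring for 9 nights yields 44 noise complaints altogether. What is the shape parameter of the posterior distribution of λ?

Total count 44 over total exposure 9 nights.
Gamma(α, β) with Poisson data over total exposure Σt gives posterior Gamma(α+Σx, β+Σt) = Gamma(62, 21).

62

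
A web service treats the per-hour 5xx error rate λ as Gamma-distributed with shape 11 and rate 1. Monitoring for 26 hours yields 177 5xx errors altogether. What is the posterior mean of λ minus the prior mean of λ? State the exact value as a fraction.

Total count 177 over total exposure 26 hours.
Conjugate update: add total count to the shape and total exposure to the rate, giving Gamma(188, 27).
Posterior mean = 188/27 = 188/27; prior mean = 11/1 = 11. Difference = 188/27 − 11 = -109/27.

-109/27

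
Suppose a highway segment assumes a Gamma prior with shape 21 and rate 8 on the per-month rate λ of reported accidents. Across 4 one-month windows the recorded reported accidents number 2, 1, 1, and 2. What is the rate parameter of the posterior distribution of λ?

12

Total count: 2 + 1 + 1 + 2 = 6.
Total exposure: 4 months.
Posterior: α' = 21 + 6 = 27, β' = 8 + 4 = 12.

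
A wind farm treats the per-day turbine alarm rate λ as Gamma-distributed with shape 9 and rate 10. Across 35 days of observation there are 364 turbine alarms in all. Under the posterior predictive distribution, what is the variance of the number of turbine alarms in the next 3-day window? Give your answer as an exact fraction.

5968/225

Total count 364 over total exposure 35 days.
The Gamma prior is conjugate for the Poisson rate, so λ | data ~ Gamma(9+364, 10+35) = Gamma(373, 45).
The posterior predictive for a window of length T is Negative Binomial with variance T·α'·(β'+T)/β'² = 3·373·48/2025 = 5968/225.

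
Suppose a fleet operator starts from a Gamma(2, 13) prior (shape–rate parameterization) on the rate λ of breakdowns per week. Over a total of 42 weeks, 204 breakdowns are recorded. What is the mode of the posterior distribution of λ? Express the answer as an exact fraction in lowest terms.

Total count 204 over total exposure 42 weeks.
Posterior: α' = 2 + 204 = 206, β' = 13 + 42 = 55.
Posterior mode = (α'−1)/β' = 205/55 = 41/11.

41/11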